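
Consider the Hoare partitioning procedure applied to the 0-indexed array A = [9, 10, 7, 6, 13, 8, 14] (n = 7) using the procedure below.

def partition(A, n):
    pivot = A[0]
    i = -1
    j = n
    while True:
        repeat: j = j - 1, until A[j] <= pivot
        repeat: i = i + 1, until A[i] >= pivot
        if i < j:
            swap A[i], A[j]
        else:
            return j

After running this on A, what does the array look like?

[8, 6, 7, 10, 13, 9, 14]

pivot = A[0] = 9; i = -1, j = 7
j→5 (A[5]=8≤9), i→0 (A[0]=9≥9); i<j, swap → [8, 10, 7, 6, 13, 9, 14]
j→3 (A[3]=6≤9), i→1 (A[1]=10≥9); i<j, swap → [8, 6, 7, 10, 13, 9, 14]
j→2, i→3; i≥j, return j=2. A = [8, 6, 7, 10, 13, 9, 14]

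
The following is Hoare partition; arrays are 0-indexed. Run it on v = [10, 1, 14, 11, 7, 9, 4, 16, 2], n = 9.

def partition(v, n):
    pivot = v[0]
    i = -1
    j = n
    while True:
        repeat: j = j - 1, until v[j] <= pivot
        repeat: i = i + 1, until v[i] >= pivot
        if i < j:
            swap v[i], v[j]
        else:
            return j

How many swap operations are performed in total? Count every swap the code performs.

pivot = v[0] = 10; i = -1, j = 9
j→8 (v[8]=2≤10), i→0 (v[0]=10≥10); i<j, swap → [2, 1, 14, 11, 7, 9, 4, 16, 10]
j→6 (v[6]=4≤10), i→2 (v[2]=14≥10); i<j, swap → [2, 1, 4, 11, 7, 9, 14, 16, 10]
j→5 (v[5]=9≤10), i→3 (v[3]=11≥10); i<j, swap → [2, 1, 4, 9, 7, 11, 14, 16, 10]
j→4, i→5; i≥j, return j=4. v = [2, 1, 4, 9, 7, 11, 14, 16, 10]

3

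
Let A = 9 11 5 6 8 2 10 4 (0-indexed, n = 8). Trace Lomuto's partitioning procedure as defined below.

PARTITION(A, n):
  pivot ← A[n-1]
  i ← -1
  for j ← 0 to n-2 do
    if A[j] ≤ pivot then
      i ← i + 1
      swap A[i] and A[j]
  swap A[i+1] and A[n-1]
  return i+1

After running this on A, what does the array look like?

pivot=4, i=-1
j=0: 9>4, skip
j=1: 11>4, skip
j=2: 5>4, skip
j=3: 6>4, skip
j=4: 8>4, skip
j=5: 2≤4, i=0, swap(0,5) ⇒ 2 11 5 6 8 9 10 4
j=6: 10>4, skip
swap(1,7) ⇒ 2 4 5 6 8 9 10 11; return 1

2 4 5 6 8 9 10 11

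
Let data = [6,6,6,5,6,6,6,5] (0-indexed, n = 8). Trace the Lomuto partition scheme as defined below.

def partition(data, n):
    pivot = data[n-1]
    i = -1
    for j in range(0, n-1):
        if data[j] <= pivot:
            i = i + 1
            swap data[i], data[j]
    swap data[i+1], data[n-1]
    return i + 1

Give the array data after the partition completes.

pivot = data[7] = 5; i = -1
j=0: data[0]=6 > 5 → no swap
j=1: data[1]=6 > 5 → no swap
j=2: data[2]=6 > 5 → no swap
j=3: data[3]=5 ≤ 5 → i=0, swap data[0],data[3] → [5,6,6,6,6,6,6,5]
j=4: data[4]=6 > 5 → no swap
j=5: data[5]=6 > 5 → no swap
j=6: data[6]=6 > 5 → no swap
final swap data[1],data[7] → [5,5,6,6,6,6,6,6]; return 1

[5,5,6,6,6,6,6,6]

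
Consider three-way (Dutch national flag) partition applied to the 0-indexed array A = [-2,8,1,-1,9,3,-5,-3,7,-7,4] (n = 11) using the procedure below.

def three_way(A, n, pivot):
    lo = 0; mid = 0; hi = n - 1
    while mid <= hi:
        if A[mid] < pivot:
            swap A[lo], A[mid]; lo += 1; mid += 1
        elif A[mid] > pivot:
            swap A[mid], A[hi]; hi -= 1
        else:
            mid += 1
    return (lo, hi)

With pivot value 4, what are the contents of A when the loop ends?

[-2,1,-1,-7,3,-5,-3,4,7,9,8]

pivot = 4; lo=0, mid=0, hi=10
A[mid]=-2<4: swap A[0],A[0]; lo=1,mid=1 → [-2,8,1,-1,9,3,-5,-3,7,-7,4]
A[mid]=8>4: swap A[1],A[10]; hi=9 → [-2,4,1,-1,9,3,-5,-3,7,-7,8]
A[mid]=4=4: mid=2
A[mid]=1<4: swap A[1],A[2]; lo=2,mid=3 → [-2,1,4,-1,9,3,-5,-3,7,-7,8]
A[mid]=-1<4: swap A[2],A[3]; lo=3,mid=4 → [-2,1,-1,4,9,3,-5,-3,7,-7,8]
A[mid]=9>4: swap A[4],A[9]; hi=8 → [-2,1,-1,4,-7,3,-5,-3,7,9,8]
A[mid]=-7<4: swap A[3],A[4]; lo=4,mid=5 → [-2,1,-1,-7,4,3,-5,-3,7,9,8]
A[mid]=3<4: swap A[4],A[5]; lo=5,mid=6 → [-2,1,-1,-7,3,4,-5,-3,7,9,8]
A[mid]=-5<4: swap A[5],A[6]; lo=6,mid=7 → [-2,1,-1,-7,3,-5,4,-3,7,9,8]
A[mid]=-3<4: swap A[6],A[7]; lo=7,mid=8 → [-2,1,-1,-7,3,-5,-3,4,7,9,8]
A[mid]=7>4: swap A[8],A[8]; hi=7 → [-2,1,-1,-7,3,-5,-3,4,7,9,8]
end: lo=7, hi=7; A = [-2,1,-1,-7,3,-5,-3,4,7,9,8]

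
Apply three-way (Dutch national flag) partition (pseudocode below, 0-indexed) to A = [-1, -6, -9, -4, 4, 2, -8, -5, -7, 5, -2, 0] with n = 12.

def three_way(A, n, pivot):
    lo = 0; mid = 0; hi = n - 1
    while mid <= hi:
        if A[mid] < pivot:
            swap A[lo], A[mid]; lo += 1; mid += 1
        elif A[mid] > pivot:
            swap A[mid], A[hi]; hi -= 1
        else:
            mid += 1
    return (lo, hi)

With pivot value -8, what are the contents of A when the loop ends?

[-9, -8, -4, 4, 2, -6, -5, -7, 5, -2, 0, -1]

pivot = -8; lo=0, mid=0, hi=11
A[mid]=-1>-8: swap A[0],A[11]; hi=10 → [0, -6, -9, -4, 4, 2, -8, -5, -7, 5, -2, -1]
A[mid]=0>-8: swap A[0],A[10]; hi=9 → [-2, -6, -9, -4, 4, 2, -8, -5, -7, 5, 0, -1]
A[mid]=-2>-8: swap A[0],A[9]; hi=8 → [5, -6, -9, -4, 4, 2, -8, -5, -7, -2, 0, -1]
A[mid]=5>-8: swap A[0],A[8]; hi=7 → [-7, -6, -9, -4, 4, 2, -8, -5, 5, -2, 0, -1]
A[mid]=-7>-8: swap A[0],A[7]; hi=6 → [-5, -6, -9, -4, 4, 2, -8, -7, 5, -2, 0, -1]
A[mid]=-5>-8: swap A[0],A[6]; hi=5 → [-8, -6, -9, -4, 4, 2, -5, -7, 5, -2, 0, -1]
A[mid]=-8=-8: mid=1
A[mid]=-6>-8: swap A[1],A[5]; hi=4 → [-8, 2, -9, -4, 4, -6, -5, -7, 5, -2, 0, -1]
A[mid]=2>-8: swap A[1],A[4]; hi=3 → [-8, 4, -9, -4, 2, -6, -5, -7, 5, -2, 0, -1]
A[mid]=4>-8: swap A[1],A[3]; hi=2 → [-8, -4, -9, 4, 2, -6, -5, -7, 5, -2, 0, -1]
A[mid]=-4>-8: swap A[1],A[2]; hi=1 → [-8, -9, -4, 4, 2, -6, -5, -7, 5, -2, 0, -1]
A[mid]=-9<-8: swap A[0],A[1]; lo=1,mid=2 → [-9, -8, -4, 4, 2, -6, -5, -7, 5, -2, 0, -1]
end: lo=1, hi=1; A = [-9, -8, -4, 4, 2, -6, -5, -7, 5, -2, 0, -1]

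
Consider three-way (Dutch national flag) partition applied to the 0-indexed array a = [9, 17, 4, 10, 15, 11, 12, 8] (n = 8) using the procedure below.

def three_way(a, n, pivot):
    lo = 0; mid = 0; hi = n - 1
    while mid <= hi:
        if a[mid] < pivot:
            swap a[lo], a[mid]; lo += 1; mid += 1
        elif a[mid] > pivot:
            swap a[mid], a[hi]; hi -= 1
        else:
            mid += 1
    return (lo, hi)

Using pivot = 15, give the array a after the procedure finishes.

[9, 8, 4, 10, 11, 12, 15, 17]

pivot = 15; lo=0, mid=0, hi=7
a[mid]=9<15: swap a[0],a[0]; lo=1,mid=1 → [9, 17, 4, 10, 15, 11, 12, 8]
a[mid]=17>15: swap a[1],a[7]; hi=6 → [9, 8, 4, 10, 15, 11, 12, 17]
a[mid]=8<15: swap a[1],a[1]; lo=2,mid=2 → [9, 8, 4, 10, 15, 11, 12, 17]
a[mid]=4<15: swap a[2],a[2]; lo=3,mid=3 → [9, 8, 4, 10, 15, 11, 12, 17]
a[mid]=10<15: swap a[3],a[3]; lo=4,mid=4 → [9, 8, 4, 10, 15, 11, 12, 17]
a[mid]=15=15: mid=5
a[mid]=11<15: swap a[4],a[5]; lo=5,mid=6 → [9, 8, 4, 10, 11, 15, 12, 17]
a[mid]=12<15: swap a[5],a[6]; lo=6,mid=7 → [9, 8, 4, 10, 11, 12, 15, 17]
end: lo=6, hi=6; a = [9, 8, 4, 10, 11, 12, 15, 17]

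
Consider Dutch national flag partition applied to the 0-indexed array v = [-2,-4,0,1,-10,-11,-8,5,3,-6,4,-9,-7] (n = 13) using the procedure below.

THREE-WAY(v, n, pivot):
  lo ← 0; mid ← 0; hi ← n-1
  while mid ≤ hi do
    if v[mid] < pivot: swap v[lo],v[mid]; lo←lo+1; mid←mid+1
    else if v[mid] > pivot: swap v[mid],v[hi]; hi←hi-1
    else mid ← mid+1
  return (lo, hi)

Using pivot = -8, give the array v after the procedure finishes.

pivot = -8; lo=0, mid=0, hi=12
v[mid]=-2>-8: swap v[0],v[12]; hi=11 → [-7,-4,0,1,-10,-11,-8,5,3,-6,4,-9,-2]
v[mid]=-7>-8: swap v[0],v[11]; hi=10 → [-9,-4,0,1,-10,-11,-8,5,3,-6,4,-7,-2]
v[mid]=-9<-8: swap v[0],v[0]; lo=1,mid=1 → [-9,-4,0,1,-10,-11,-8,5,3,-6,4,-7,-2]
v[mid]=-4>-8: swap v[1],v[10]; hi=9 → [-9,4,0,1,-10,-11,-8,5,3,-6,-4,-7,-2]
v[mid]=4>-8: swap v[1],v[9]; hi=8 → [-9,-6,0,1,-10,-11,-8,5,3,4,-4,-7,-2]
v[mid]=-6>-8: swap v[1],v[8]; hi=7 → [-9,3,0,1,-10,-11,-8,5,-6,4,-4,-7,-2]
v[mid]=3>-8: swap v[1],v[7]; hi=6 → [-9,5,0,1,-10,-11,-8,3,-6,4,-4,-7,-2]
v[mid]=5>-8: swap v[1],v[6]; hi=5 → [-9,-8,0,1,-10,-11,5,3,-6,4,-4,-7,-2]
v[mid]=-8=-8: mid=2
v[mid]=0>-8: swap v[2],v[5]; hi=4 → [-9,-8,-11,1,-10,0,5,3,-6,4,-4,-7,-2]
v[mid]=-11<-8: swap v[1],v[2]; lo=2,mid=3 → [-9,-11,-8,1,-10,0,5,3,-6,4,-4,-7,-2]
v[mid]=1>-8: swap v[3],v[4]; hi=3 → [-9,-11,-8,-10,1,0,5,3,-6,4,-4,-7,-2]
v[mid]=-10<-8: swap v[2],v[3]; lo=3,mid=4 → [-9,-11,-10,-8,1,0,5,3,-6,4,-4,-7,-2]
end: lo=3, hi=3; v = [-9,-11,-10,-8,1,0,5,3,-6,4,-4,-7,-2]

[-9,-11,-10,-8,1,0,5,3,-6,4,-4,-7,-2]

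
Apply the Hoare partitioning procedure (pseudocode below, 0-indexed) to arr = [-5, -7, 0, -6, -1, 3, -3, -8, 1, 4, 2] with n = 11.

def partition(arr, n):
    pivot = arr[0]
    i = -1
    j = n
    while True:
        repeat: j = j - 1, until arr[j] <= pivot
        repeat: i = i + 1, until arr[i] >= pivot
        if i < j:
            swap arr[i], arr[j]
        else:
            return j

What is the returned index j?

pivot=-5
j stops at 7 (-8), i stops at 0 (-5); swap ⇒ [-8, -7, 0, -6, -1, 3, -3, -5, 1, 4, 2]
j stops at 3 (-6), i stops at 2 (0); swap ⇒ [-8, -7, -6, 0, -1, 3, -3, -5, 1, 4, 2]
j stops at 2, i stops at 3; i≥j ⇒ return 2. arr=[-8, -7, -6, 0, -1, 3, -3, -5, 1, 4, 2]

2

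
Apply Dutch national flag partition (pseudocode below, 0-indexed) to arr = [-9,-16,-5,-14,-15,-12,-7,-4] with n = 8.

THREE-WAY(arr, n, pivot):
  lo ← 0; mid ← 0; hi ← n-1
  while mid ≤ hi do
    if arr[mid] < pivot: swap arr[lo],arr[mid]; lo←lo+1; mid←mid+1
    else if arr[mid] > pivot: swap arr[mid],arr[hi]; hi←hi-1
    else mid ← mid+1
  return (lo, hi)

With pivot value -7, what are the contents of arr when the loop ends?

pivot = -7; lo=0, mid=0, hi=7
arr[mid]=-9<-7: swap arr[0],arr[0]; lo=1,mid=1 → [-9,-16,-5,-14,-15,-12,-7,-4]
arr[mid]=-16<-7: swap arr[1],arr[1]; lo=2,mid=2 → [-9,-16,-5,-14,-15,-12,-7,-4]
arr[mid]=-5>-7: swap arr[2],arr[7]; hi=6 → [-9,-16,-4,-14,-15,-12,-7,-5]
arr[mid]=-4>-7: swap arr[2],arr[6]; hi=5 → [-9,-16,-7,-14,-15,-12,-4,-5]
arr[mid]=-7=-7: mid=3
arr[mid]=-14<-7: swap arr[2],arr[3]; lo=3,mid=4 → [-9,-16,-14,-7,-15,-12,-4,-5]
arr[mid]=-15<-7: swap arr[3],arr[4]; lo=4,mid=5 → [-9,-16,-14,-15,-7,-12,-4,-5]
arr[mid]=-12<-7: swap arr[4],arr[5]; lo=5,mid=6 → [-9,-16,-14,-15,-12,-7,-4,-5]
end: lo=5, hi=5; arr = [-9,-16,-14,-15,-12,-7,-4,-5]

[-9,-16,-14,-15,-12,-7,-4,-5]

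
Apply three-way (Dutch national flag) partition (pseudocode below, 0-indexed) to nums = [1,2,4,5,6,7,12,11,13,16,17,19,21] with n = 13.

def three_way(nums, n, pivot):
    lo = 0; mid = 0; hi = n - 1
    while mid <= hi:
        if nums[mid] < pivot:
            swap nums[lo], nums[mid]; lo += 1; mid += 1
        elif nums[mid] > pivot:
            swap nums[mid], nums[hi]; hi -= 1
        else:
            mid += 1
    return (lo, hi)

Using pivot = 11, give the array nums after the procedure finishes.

[1,2,4,5,6,7,11,13,16,17,19,21,12]

lo=0 mid=0 hi=12
1<11: swap(0,0), lo=1 mid=1 ⇒ [1,2,4,5,6,7,12,11,13,16,17,19,21]
2<11: swap(1,1), lo=2 mid=2 ⇒ [1,2,4,5,6,7,12,11,13,16,17,19,21]
4<11: swap(2,2), lo=3 mid=3 ⇒ [1,2,4,5,6,7,12,11,13,16,17,19,21]
5<11: swap(3,3), lo=4 mid=4 ⇒ [1,2,4,5,6,7,12,11,13,16,17,19,21]
6<11: swap(4,4), lo=5 mid=5 ⇒ [1,2,4,5,6,7,12,11,13,16,17,19,21]
7<11: swap(5,5), lo=6 mid=6 ⇒ [1,2,4,5,6,7,12,11,13,16,17,19,21]
12>11: swap(6,12), hi=11 ⇒ [1,2,4,5,6,7,21,11,13,16,17,19,12]
21>11: swap(6,11), hi=10 ⇒ [1,2,4,5,6,7,19,11,13,16,17,21,12]
19>11: swap(6,10), hi=9 ⇒ [1,2,4,5,6,7,17,11,13,16,19,21,12]
17>11: swap(6,9), hi=8 ⇒ [1,2,4,5,6,7,16,11,13,17,19,21,12]
16>11: swap(6,8), hi=7 ⇒ [1,2,4,5,6,7,13,11,16,17,19,21,12]
13>11: swap(6,7), hi=6 ⇒ [1,2,4,5,6,7,11,13,16,17,19,21,12]
11=11: mid=7
done. lo=6 hi=6; nums=[1,2,4,5,6,7,11,13,16,17,19,21,12]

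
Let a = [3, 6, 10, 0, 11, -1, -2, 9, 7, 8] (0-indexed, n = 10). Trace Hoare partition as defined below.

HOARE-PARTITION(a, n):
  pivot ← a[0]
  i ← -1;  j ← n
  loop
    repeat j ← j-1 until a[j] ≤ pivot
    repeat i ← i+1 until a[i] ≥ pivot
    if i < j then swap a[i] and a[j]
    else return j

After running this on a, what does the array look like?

pivot = a[0] = 3; i = -1, j = 10
j→6 (a[6]=-2≤3), i→0 (a[0]=3≥3); i<j, swap → [-2, 6, 10, 0, 11, -1, 3, 9, 7, 8]
j→5 (a[5]=-1≤3), i→1 (a[1]=6≥3); i<j, swap → [-2, -1, 10, 0, 11, 6, 3, 9, 7, 8]
j→3 (a[3]=0≤3), i→2 (a[2]=10≥3); i<j, swap → [-2, -1, 0, 10, 11, 6, 3, 9, 7, 8]
j→2, i→3; i≥j, return j=2. a = [-2, -1, 0, 10, 11, 6, 3, 9, 7, 8]

[-2, -1, 0, 10, 11, 6, 3, 9, 7, 8]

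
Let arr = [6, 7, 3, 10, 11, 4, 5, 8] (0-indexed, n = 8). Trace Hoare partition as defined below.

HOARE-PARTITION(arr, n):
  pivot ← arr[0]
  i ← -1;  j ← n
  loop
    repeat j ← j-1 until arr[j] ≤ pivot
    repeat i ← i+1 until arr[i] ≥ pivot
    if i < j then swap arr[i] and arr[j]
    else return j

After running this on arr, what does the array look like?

pivot = arr[0] = 6; i = -1, j = 8
j→6 (arr[6]=5≤6), i→0 (arr[0]=6≥6); i<j, swap → [5, 7, 3, 10, 11, 4, 6, 8]
j→5 (arr[5]=4≤6), i→1 (arr[1]=7≥6); i<j, swap → [5, 4, 3, 10, 11, 7, 6, 8]
j→2, i→3; i≥j, return j=2. arr = [5, 4, 3, 10, 11, 7, 6, 8]

[5, 4, 3, 10, 11, 7, 6, 8]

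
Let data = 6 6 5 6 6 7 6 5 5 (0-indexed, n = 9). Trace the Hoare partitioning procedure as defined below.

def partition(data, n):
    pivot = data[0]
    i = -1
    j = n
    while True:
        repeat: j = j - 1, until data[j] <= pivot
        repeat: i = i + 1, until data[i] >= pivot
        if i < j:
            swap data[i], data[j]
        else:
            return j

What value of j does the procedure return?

pivot = data[0] = 6; i = -1, j = 9
j→8 (data[8]=5≤6), i→0 (data[0]=6≥6); i<j, swap → 5 6 5 6 6 7 6 5 6
j→7 (data[7]=5≤6), i→1 (data[1]=6≥6); i<j, swap → 5 5 5 6 6 7 6 6 6
j→6 (data[6]=6≤6), i→3 (data[3]=6≥6); i<j, swap → 5 5 5 6 6 7 6 6 6
j→4, i→4; i≥j, return j=4. data = 5 5 5 6 6 7 6 6 6

4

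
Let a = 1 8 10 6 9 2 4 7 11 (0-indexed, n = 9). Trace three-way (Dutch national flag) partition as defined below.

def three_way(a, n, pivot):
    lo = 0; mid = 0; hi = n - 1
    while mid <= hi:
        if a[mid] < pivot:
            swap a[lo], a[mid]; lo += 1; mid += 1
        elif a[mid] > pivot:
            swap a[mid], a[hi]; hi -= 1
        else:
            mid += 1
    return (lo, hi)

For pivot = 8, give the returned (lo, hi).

(5, 5)

lo=0 mid=0 hi=8
1<8: swap(0,0), lo=1 mid=1 ⇒ 1 8 10 6 9 2 4 7 11
8=8: mid=2
10>8: swap(2,8), hi=7 ⇒ 1 8 11 6 9 2 4 7 10
11>8: swap(2,7), hi=6 ⇒ 1 8 7 6 9 2 4 11 10
7<8: swap(1,2), lo=2 mid=3 ⇒ 1 7 8 6 9 2 4 11 10
6<8: swap(2,3), lo=3 mid=4 ⇒ 1 7 6 8 9 2 4 11 10
9>8: swap(4,6), hi=5 ⇒ 1 7 6 8 4 2 9 11 10
4<8: swap(3,4), lo=4 mid=5 ⇒ 1 7 6 4 8 2 9 11 10
2<8: swap(4,5), lo=5 mid=6 ⇒ 1 7 6 4 2 8 9 11 10
done. lo=5 hi=5; a=1 7 6 4 2 8 9 11 10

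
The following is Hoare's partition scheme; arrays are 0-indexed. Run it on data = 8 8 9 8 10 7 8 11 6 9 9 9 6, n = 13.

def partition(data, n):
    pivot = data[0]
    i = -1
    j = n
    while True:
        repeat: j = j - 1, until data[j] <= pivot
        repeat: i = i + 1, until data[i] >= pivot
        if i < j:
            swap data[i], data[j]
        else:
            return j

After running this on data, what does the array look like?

pivot = data[0] = 8; i = -1, j = 13
j→12 (data[12]=6≤8), i→0 (data[0]=8≥8); i<j, swap → 6 8 9 8 10 7 8 11 6 9 9 9 8
j→8 (data[8]=6≤8), i→1 (data[1]=8≥8); i<j, swap → 6 6 9 8 10 7 8 11 8 9 9 9 8
j→6 (data[6]=8≤8), i→2 (data[2]=9≥8); i<j, swap → 6 6 8 8 10 7 9 11 8 9 9 9 8
j→5 (data[5]=7≤8), i→3 (data[3]=8≥8); i<j, swap → 6 6 8 7 10 8 9 11 8 9 9 9 8
j→3, i→4; i≥j, return j=3. data = 6 6 8 7 10 8 9 11 8 9 9 9 8

6 6 8 7 10 8 9 11 8 9 9 9 8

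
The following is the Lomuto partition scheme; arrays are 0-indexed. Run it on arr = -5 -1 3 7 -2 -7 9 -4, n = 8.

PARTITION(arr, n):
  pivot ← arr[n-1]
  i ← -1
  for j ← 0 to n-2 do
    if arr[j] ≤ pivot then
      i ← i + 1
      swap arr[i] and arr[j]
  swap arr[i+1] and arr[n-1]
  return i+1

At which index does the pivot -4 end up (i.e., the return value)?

pivot = arr[7] = -4; i = -1
j=0: arr[0]=-5 ≤ -4 → i=0, swap arr[0],arr[0] (no change) → -5 -1 3 7 -2 -7 9 -4
j=1: arr[1]=-1 > -4 → no swap
j=2: arr[2]=3 > -4 → no swap
j=3: arr[3]=7 > -4 → no swap
j=4: arr[4]=-2 > -4 → no swap
j=5: arr[5]=-7 ≤ -4 → i=1, swap arr[1],arr[5] → -5 -7 3 7 -2 -1 9 -4
j=6: arr[6]=9 > -4 → no swap
final swap arr[2],arr[7] → -5 -7 -4 7 -2 -1 9 3; return 2

2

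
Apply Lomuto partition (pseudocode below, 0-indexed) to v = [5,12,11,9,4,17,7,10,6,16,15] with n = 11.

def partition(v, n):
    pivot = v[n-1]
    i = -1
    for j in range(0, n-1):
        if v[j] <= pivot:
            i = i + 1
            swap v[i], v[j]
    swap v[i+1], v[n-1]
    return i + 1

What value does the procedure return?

pivot = v[10] = 15; i = -1
j=0: v[0]=5 ≤ 15 → i=0, swap v[0],v[0] (no change) → [5,12,11,9,4,17,7,10,6,16,15]
j=1: v[1]=12 ≤ 15 → i=1, swap v[1],v[1] (no change) → [5,12,11,9,4,17,7,10,6,16,15]
j=2: v[2]=11 ≤ 15 → i=2, swap v[2],v[2] (no change) → [5,12,11,9,4,17,7,10,6,16,15]
j=3: v[3]=9 ≤ 15 → i=3, swap v[3],v[3] (no change) → [5,12,11,9,4,17,7,10,6,16,15]
j=4: v[4]=4 ≤ 15 → i=4, swap v[4],v[4] (no change) → [5,12,11,9,4,17,7,10,6,16,15]
j=5: v[5]=17 > 15 → no swap
j=6: v[6]=7 ≤ 15 → i=5, swap v[5],v[6] → [5,12,11,9,4,7,17,10,6,16,15]
j=7: v[7]=10 ≤ 15 → i=6, swap v[6],v[7] → [5,12,11,9,4,7,10,17,6,16,15]
j=8: v[8]=6 ≤ 15 → i=7, swap v[7],v[8] → [5,12,11,9,4,7,10,6,17,16,15]
j=9: v[9]=16 > 15 → no swap
final swap v[8],v[10] → [5,12,11,9,4,7,10,6,15,16,17]; return 8

8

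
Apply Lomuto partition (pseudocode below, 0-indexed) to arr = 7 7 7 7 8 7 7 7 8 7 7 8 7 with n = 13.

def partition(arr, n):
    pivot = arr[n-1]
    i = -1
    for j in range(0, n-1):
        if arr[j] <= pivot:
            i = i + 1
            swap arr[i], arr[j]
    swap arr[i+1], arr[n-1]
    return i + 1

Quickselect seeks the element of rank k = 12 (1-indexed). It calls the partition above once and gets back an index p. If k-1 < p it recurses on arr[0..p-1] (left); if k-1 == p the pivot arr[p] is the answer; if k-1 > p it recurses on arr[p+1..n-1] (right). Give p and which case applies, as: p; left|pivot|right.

9; right

pivot = arr[12] = 7; i = -1
j=0: arr[0]=7 ≤ 7 → i=0, swap arr[0],arr[0] (no change) → 7 7 7 7 8 7 7 7 8 7 7 8 7
j=1: arr[1]=7 ≤ 7 → i=1, swap arr[1],arr[1] (no change) → 7 7 7 7 8 7 7 7 8 7 7 8 7
j=2: arr[2]=7 ≤ 7 → i=2, swap arr[2],arr[2] (no change) → 7 7 7 7 8 7 7 7 8 7 7 8 7
j=3: arr[3]=7 ≤ 7 → i=3, swap arr[3],arr[3] (no change) → 7 7 7 7 8 7 7 7 8 7 7 8 7
j=4: arr[4]=8 > 7 → no swap
j=5: arr[5]=7 ≤ 7 → i=4, swap arr[4],arr[5] → 7 7 7 7 7 8 7 7 8 7 7 8 7
j=6: arr[6]=7 ≤ 7 → i=5, swap arr[5],arr[6] → 7 7 7 7 7 7 8 7 8 7 7 8 7
j=7: arr[7]=7 ≤ 7 → i=6, swap arr[6],arr[7] → 7 7 7 7 7 7 7 8 8 7 7 8 7
j=8: arr[8]=8 > 7 → no swap
j=9: arr[9]=7 ≤ 7 → i=7, swap arr[7],arr[9] → 7 7 7 7 7 7 7 7 8 8 7 8 7
j=10: arr[10]=7 ≤ 7 → i=8, swap arr[8],arr[10] → 7 7 7 7 7 7 7 7 7 8 8 8 7
j=11: arr[11]=8 > 7 → no swap
final swap arr[9],arr[12] → 7 7 7 7 7 7 7 7 7 7 8 8 8; return 9
p = 9; k-1 = 11 > 9 ⇒ right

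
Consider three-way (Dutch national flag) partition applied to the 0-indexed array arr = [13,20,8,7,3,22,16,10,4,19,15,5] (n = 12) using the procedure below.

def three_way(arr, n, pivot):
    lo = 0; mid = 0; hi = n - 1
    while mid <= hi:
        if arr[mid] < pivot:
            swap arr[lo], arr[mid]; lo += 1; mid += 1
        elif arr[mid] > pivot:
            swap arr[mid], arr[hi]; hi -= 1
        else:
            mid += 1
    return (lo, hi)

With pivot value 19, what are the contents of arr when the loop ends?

[13,5,8,7,3,15,16,10,4,19,22,20]

pivot = 19; lo=0, mid=0, hi=11
arr[mid]=13<19: swap arr[0],arr[0]; lo=1,mid=1 → [13,20,8,7,3,22,16,10,4,19,15,5]
arr[mid]=20>19: swap arr[1],arr[11]; hi=10 → [13,5,8,7,3,22,16,10,4,19,15,20]
arr[mid]=5<19: swap arr[1],arr[1]; lo=2,mid=2 → [13,5,8,7,3,22,16,10,4,19,15,20]
arr[mid]=8<19: swap arr[2],arr[2]; lo=3,mid=3 → [13,5,8,7,3,22,16,10,4,19,15,20]
arr[mid]=7<19: swap arr[3],arr[3]; lo=4,mid=4 → [13,5,8,7,3,22,16,10,4,19,15,20]
arr[mid]=3<19: swap arr[4],arr[4]; lo=5,mid=5 → [13,5,8,7,3,22,16,10,4,19,15,20]
arr[mid]=22>19: swap arr[5],arr[10]; hi=9 → [13,5,8,7,3,15,16,10,4,19,22,20]
arr[mid]=15<19: swap arr[5],arr[5]; lo=6,mid=6 → [13,5,8,7,3,15,16,10,4,19,22,20]
arr[mid]=16<19: swap arr[6],arr[6]; lo=7,mid=7 → [13,5,8,7,3,15,16,10,4,19,22,20]
arr[mid]=10<19: swap arr[7],arr[7]; lo=8,mid=8 → [13,5,8,7,3,15,16,10,4,19,22,20]
arr[mid]=4<19: swap arr[8],arr[8]; lo=9,mid=9 → [13,5,8,7,3,15,16,10,4,19,22,20]
arr[mid]=19=19: mid=10
end: lo=9, hi=9; arr = [13,5,8,7,3,15,16,10,4,19,22,20]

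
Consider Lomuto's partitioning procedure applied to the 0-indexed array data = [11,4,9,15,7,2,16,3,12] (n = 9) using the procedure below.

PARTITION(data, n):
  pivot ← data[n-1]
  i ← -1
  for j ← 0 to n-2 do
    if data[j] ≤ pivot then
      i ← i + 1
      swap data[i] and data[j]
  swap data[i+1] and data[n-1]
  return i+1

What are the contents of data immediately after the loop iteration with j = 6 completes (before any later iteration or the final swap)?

[11,4,9,7,2,15,16,3,12]

pivot = data[8] = 12; i = -1
j=0: data[0]=11 ≤ 12 → i=0, swap data[0],data[0] (no change) → [11,4,9,15,7,2,16,3,12]
j=1: data[1]=4 ≤ 12 → i=1, swap data[1],data[1] (no change) → [11,4,9,15,7,2,16,3,12]
j=2: data[2]=9 ≤ 12 → i=2, swap data[2],data[2] (no change) → [11,4,9,15,7,2,16,3,12]
j=3: data[3]=15 > 12 → no swap
j=4: data[4]=7 ≤ 12 → i=3, swap data[3],data[4] → [11,4,9,7,15,2,16,3,12]
j=5: data[5]=2 ≤ 12 → i=4, swap data[4],data[5] → [11,4,9,7,2,15,16,3,12]
j=6: data[6]=16 > 12 → no swap
(after j=6) data = [11,4,9,7,2,15,16,3,12]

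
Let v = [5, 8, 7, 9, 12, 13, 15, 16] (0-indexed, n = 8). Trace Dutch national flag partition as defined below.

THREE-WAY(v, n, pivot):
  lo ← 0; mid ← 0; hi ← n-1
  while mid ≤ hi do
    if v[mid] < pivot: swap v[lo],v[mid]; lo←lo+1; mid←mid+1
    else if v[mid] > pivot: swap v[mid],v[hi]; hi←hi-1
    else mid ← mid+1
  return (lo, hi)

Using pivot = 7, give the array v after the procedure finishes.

[5, 7, 9, 12, 13, 15, 16, 8]

pivot = 7; lo=0, mid=0, hi=7
v[mid]=5<7: swap v[0],v[0]; lo=1,mid=1 → [5, 8, 7, 9, 12, 13, 15, 16]
v[mid]=8>7: swap v[1],v[7]; hi=6 → [5, 16, 7, 9, 12, 13, 15, 8]
v[mid]=16>7: swap v[1],v[6]; hi=5 → [5, 15, 7, 9, 12, 13, 16, 8]
v[mid]=15>7: swap v[1],v[5]; hi=4 → [5, 13, 7, 9, 12, 15, 16, 8]
v[mid]=13>7: swap v[1],v[4]; hi=3 → [5, 12, 7, 9, 13, 15, 16, 8]
v[mid]=12>7: swap v[1],v[3]; hi=2 → [5, 9, 7, 12, 13, 15, 16, 8]
v[mid]=9>7: swap v[1],v[2]; hi=1 → [5, 7, 9, 12, 13, 15, 16, 8]
v[mid]=7=7: mid=2
end: lo=1, hi=1; v = [5, 7, 9, 12, 13, 15, 16, 8]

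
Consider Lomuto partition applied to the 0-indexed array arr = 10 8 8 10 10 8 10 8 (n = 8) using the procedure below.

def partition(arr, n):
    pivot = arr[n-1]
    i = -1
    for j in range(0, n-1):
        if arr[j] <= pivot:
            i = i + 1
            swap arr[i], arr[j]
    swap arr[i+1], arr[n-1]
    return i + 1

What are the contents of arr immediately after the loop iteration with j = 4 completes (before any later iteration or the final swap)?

8 8 10 10 10 8 10 8

pivot=8, i=-1
j=0: 10>8, skip
j=1: 8≤8, i=0, swap(0,1) ⇒ 8 10 8 10 10 8 10 8
j=2: 8≤8, i=1, swap(1,2) ⇒ 8 8 10 10 10 8 10 8
j=3: 10>8, skip
j=4: 10>8, skip
(after j=4) arr = 8 8 10 10 10 8 10 8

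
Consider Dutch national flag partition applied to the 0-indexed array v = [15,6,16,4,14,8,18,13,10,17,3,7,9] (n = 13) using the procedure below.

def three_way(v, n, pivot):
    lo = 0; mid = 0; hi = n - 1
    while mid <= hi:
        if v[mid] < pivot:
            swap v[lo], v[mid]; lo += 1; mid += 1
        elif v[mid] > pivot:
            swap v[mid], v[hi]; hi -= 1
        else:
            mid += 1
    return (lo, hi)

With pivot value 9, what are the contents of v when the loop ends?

[6,7,4,3,8,9,13,10,17,18,14,16,15]

pivot = 9; lo=0, mid=0, hi=12
v[mid]=15>9: swap v[0],v[12]; hi=11 → [9,6,16,4,14,8,18,13,10,17,3,7,15]
v[mid]=9=9: mid=1
v[mid]=6<9: swap v[0],v[1]; lo=1,mid=2 → [6,9,16,4,14,8,18,13,10,17,3,7,15]
v[mid]=16>9: swap v[2],v[11]; hi=10 → [6,9,7,4,14,8,18,13,10,17,3,16,15]
v[mid]=7<9: swap v[1],v[2]; lo=2,mid=3 → [6,7,9,4,14,8,18,13,10,17,3,16,15]
v[mid]=4<9: swap v[2],v[3]; lo=3,mid=4 → [6,7,4,9,14,8,18,13,10,17,3,16,15]
v[mid]=14>9: swap v[4],v[10]; hi=9 → [6,7,4,9,3,8,18,13,10,17,14,16,15]
v[mid]=3<9: swap v[3],v[4]; lo=4,mid=5 → [6,7,4,3,9,8,18,13,10,17,14,16,15]
v[mid]=8<9: swap v[4],v[5]; lo=5,mid=6 → [6,7,4,3,8,9,18,13,10,17,14,16,15]
v[mid]=18>9: swap v[6],v[9]; hi=8 → [6,7,4,3,8,9,17,13,10,18,14,16,15]
v[mid]=17>9: swap v[6],v[8]; hi=7 → [6,7,4,3,8,9,10,13,17,18,14,16,15]
v[mid]=10>9: swap v[6],v[7]; hi=6 → [6,7,4,3,8,9,13,10,17,18,14,16,15]
v[mid]=13>9: swap v[6],v[6]; hi=5 → [6,7,4,3,8,9,13,10,17,18,14,16,15]
end: lo=5, hi=5; v = [6,7,4,3,8,9,13,10,17,18,14,16,15]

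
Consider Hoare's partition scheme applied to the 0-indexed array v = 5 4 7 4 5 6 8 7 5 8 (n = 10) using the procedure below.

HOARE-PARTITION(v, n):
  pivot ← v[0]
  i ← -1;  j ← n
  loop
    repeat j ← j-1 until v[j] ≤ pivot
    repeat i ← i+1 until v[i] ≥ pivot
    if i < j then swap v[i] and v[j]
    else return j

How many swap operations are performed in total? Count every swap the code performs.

pivot = v[0] = 5; i = -1, j = 10
j→8 (v[8]=5≤5), i→0 (v[0]=5≥5); i<j, swap → 5 4 7 4 5 6 8 7 5 8
j→4 (v[4]=5≤5), i→2 (v[2]=7≥5); i<j, swap → 5 4 5 4 7 6 8 7 5 8
j→3, i→4; i≥j, return j=3. v = 5 4 5 4 7 6 8 7 5 8

2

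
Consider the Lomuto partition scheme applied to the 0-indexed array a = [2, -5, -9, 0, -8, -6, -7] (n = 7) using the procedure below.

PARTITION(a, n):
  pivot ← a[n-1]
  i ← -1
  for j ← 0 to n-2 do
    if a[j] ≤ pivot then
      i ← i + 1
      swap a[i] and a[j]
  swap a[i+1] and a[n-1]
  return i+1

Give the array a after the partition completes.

[-9, -8, -7, 0, -5, -6, 2]

pivot = a[6] = -7; i = -1
j=0: a[0]=2 > -7 → no swap
j=1: a[1]=-5 > -7 → no swap
j=2: a[2]=-9 ≤ -7 → i=0, swap a[0],a[2] → [-9, -5, 2, 0, -8, -6, -7]
j=3: a[3]=0 > -7 → no swap
j=4: a[4]=-8 ≤ -7 → i=1, swap a[1],a[4] → [-9, -8, 2, 0, -5, -6, -7]
j=5: a[5]=-6 > -7 → no swap
final swap a[2],a[6] → [-9, -8, -7, 0, -5, -6, 2]; return 2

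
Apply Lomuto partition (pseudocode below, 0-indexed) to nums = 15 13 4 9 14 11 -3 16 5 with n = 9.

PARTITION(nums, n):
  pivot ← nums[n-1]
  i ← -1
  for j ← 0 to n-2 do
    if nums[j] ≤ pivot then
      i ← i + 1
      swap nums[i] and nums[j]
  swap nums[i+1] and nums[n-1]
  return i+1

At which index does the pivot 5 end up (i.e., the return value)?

pivot = nums[8] = 5; i = -1
j=0: nums[0]=15 > 5 → no swap
j=1: nums[1]=13 > 5 → no swap
j=2: nums[2]=4 ≤ 5 → i=0, swap nums[0],nums[2] → 4 13 15 9 14 11 -3 16 5
j=3: nums[3]=9 > 5 → no swap
j=4: nums[4]=14 > 5 → no swap
j=5: nums[5]=11 > 5 → no swap
j=6: nums[6]=-3 ≤ 5 → i=1, swap nums[1],nums[6] → 4 -3 15 9 14 11 13 16 5
j=7: nums[7]=16 > 5 → no swap
final swap nums[2],nums[8] → 4 -3 5 9 14 11 13 16 15; return 2

2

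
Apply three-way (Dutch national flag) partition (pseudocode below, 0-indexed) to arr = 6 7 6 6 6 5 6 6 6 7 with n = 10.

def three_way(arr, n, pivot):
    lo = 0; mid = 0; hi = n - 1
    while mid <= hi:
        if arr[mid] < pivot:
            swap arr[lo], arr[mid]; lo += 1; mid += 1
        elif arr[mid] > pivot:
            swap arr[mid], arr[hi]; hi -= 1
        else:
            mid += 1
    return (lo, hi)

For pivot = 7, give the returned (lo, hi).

pivot = 7; lo=0, mid=0, hi=9
arr[mid]=6<7: swap arr[0],arr[0]; lo=1,mid=1 → 6 7 6 6 6 5 6 6 6 7
arr[mid]=7=7: mid=2
arr[mid]=6<7: swap arr[1],arr[2]; lo=2,mid=3 → 6 6 7 6 6 5 6 6 6 7
arr[mid]=6<7: swap arr[2],arr[3]; lo=3,mid=4 → 6 6 6 7 6 5 6 6 6 7
arr[mid]=6<7: swap arr[3],arr[4]; lo=4,mid=5 → 6 6 6 6 7 5 6 6 6 7
arr[mid]=5<7: swap arr[4],arr[5]; lo=5,mid=6 → 6 6 6 6 5 7 6 6 6 7
arr[mid]=6<7: swap arr[5],arr[6]; lo=6,mid=7 → 6 6 6 6 5 6 7 6 6 7
arr[mid]=6<7: swap arr[6],arr[7]; lo=7,mid=8 → 6 6 6 6 5 6 6 7 6 7
arr[mid]=6<7: swap arr[7],arr[8]; lo=8,mid=9 → 6 6 6 6 5 6 6 6 7 7
arr[mid]=7=7: mid=10
end: lo=8, hi=9; arr = 6 6 6 6 5 6 6 6 7 7

(8, 9)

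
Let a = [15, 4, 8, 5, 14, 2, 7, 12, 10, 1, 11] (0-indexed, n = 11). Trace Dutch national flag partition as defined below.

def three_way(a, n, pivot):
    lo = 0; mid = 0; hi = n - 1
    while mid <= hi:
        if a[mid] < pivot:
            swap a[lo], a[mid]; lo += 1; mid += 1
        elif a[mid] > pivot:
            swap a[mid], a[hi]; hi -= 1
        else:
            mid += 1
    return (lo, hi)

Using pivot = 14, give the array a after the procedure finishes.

lo=0 mid=0 hi=10
15>14: swap(0,10), hi=9 ⇒ [11, 4, 8, 5, 14, 2, 7, 12, 10, 1, 15]
11<14: swap(0,0), lo=1 mid=1 ⇒ [11, 4, 8, 5, 14, 2, 7, 12, 10, 1, 15]
4<14: swap(1,1), lo=2 mid=2 ⇒ [11, 4, 8, 5, 14, 2, 7, 12, 10, 1, 15]
8<14: swap(2,2), lo=3 mid=3 ⇒ [11, 4, 8, 5, 14, 2, 7, 12, 10, 1, 15]
5<14: swap(3,3), lo=4 mid=4 ⇒ [11, 4, 8, 5, 14, 2, 7, 12, 10, 1, 15]
14=14: mid=5
2<14: swap(4,5), lo=5 mid=6 ⇒ [11, 4, 8, 5, 2, 14, 7, 12, 10, 1, 15]
7<14: swap(5,6), lo=6 mid=7 ⇒ [11, 4, 8, 5, 2, 7, 14, 12, 10, 1, 15]
12<14: swap(6,7), lo=7 mid=8 ⇒ [11, 4, 8, 5, 2, 7, 12, 14, 10, 1, 15]
10<14: swap(7,8), lo=8 mid=9 ⇒ [11, 4, 8, 5, 2, 7, 12, 10, 14, 1, 15]
1<14: swap(8,9), lo=9 mid=10 ⇒ [11, 4, 8, 5, 2, 7, 12, 10, 1, 14, 15]
done. lo=9 hi=9; a=[11, 4, 8, 5, 2, 7, 12, 10, 1, 14, 15]

[11, 4, 8, 5, 2, 7, 12, 10, 1, 14, 15]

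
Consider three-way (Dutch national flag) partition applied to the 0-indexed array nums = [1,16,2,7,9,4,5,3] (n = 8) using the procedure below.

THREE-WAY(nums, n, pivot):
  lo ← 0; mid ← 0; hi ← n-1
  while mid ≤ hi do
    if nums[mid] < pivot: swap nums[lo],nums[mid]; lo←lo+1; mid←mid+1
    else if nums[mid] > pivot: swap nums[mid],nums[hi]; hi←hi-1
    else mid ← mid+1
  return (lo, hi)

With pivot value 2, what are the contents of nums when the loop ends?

pivot = 2; lo=0, mid=0, hi=7
nums[mid]=1<2: swap nums[0],nums[0]; lo=1,mid=1 → [1,16,2,7,9,4,5,3]
nums[mid]=16>2: swap nums[1],nums[7]; hi=6 → [1,3,2,7,9,4,5,16]
nums[mid]=3>2: swap nums[1],nums[6]; hi=5 → [1,5,2,7,9,4,3,16]
nums[mid]=5>2: swap nums[1],nums[5]; hi=4 → [1,4,2,7,9,5,3,16]
nums[mid]=4>2: swap nums[1],nums[4]; hi=3 → [1,9,2,7,4,5,3,16]
nums[mid]=9>2: swap nums[1],nums[3]; hi=2 → [1,7,2,9,4,5,3,16]
nums[mid]=7>2: swap nums[1],nums[2]; hi=1 → [1,2,7,9,4,5,3,16]
nums[mid]=2=2: mid=2
end: lo=1, hi=1; nums = [1,2,7,9,4,5,3,16]

[1,2,7,9,4,5,3,16]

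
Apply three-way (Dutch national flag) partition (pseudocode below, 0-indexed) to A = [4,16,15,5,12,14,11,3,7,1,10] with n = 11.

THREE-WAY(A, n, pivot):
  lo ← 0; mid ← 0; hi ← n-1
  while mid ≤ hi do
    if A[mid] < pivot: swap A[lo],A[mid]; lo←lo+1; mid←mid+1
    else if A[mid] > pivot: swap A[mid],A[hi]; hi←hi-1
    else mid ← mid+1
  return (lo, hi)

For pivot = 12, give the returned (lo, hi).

(7, 7)

lo=0 mid=0 hi=10
4<12: swap(0,0), lo=1 mid=1 ⇒ [4,16,15,5,12,14,11,3,7,1,10]
16>12: swap(1,10), hi=9 ⇒ [4,10,15,5,12,14,11,3,7,1,16]
10<12: swap(1,1), lo=2 mid=2 ⇒ [4,10,15,5,12,14,11,3,7,1,16]
15>12: swap(2,9), hi=8 ⇒ [4,10,1,5,12,14,11,3,7,15,16]
1<12: swap(2,2), lo=3 mid=3 ⇒ [4,10,1,5,12,14,11,3,7,15,16]
5<12: swap(3,3), lo=4 mid=4 ⇒ [4,10,1,5,12,14,11,3,7,15,16]
12=12: mid=5
14>12: swap(5,8), hi=7 ⇒ [4,10,1,5,12,7,11,3,14,15,16]
7<12: swap(4,5), lo=5 mid=6 ⇒ [4,10,1,5,7,12,11,3,14,15,16]
11<12: swap(5,6), lo=6 mid=7 ⇒ [4,10,1,5,7,11,12,3,14,15,16]
3<12: swap(6,7), lo=7 mid=8 ⇒ [4,10,1,5,7,11,3,12,14,15,16]
done. lo=7 hi=7; A=[4,10,1,5,7,11,3,12,14,15,16]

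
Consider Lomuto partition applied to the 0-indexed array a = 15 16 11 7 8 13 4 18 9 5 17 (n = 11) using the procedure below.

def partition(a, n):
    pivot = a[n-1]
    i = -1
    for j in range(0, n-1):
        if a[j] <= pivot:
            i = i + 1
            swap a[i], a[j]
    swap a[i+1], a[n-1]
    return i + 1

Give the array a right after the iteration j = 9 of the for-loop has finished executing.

pivot=17, i=-1
j=0: 15≤17, i=0, swap(0,0) ⇒ 15 16 11 7 8 13 4 18 9 5 17
j=1: 16≤17, i=1, swap(1,1) ⇒ 15 16 11 7 8 13 4 18 9 5 17
j=2: 11≤17, i=2, swap(2,2) ⇒ 15 16 11 7 8 13 4 18 9 5 17
j=3: 7≤17, i=3, swap(3,3) ⇒ 15 16 11 7 8 13 4 18 9 5 17
j=4: 8≤17, i=4, swap(4,4) ⇒ 15 16 11 7 8 13 4 18 9 5 17
j=5: 13≤17, i=5, swap(5,5) ⇒ 15 16 11 7 8 13 4 18 9 5 17
j=6: 4≤17, i=6, swap(6,6) ⇒ 15 16 11 7 8 13 4 18 9 5 17
j=7: 18>17, skip
j=8: 9≤17, i=7, swap(7,8) ⇒ 15 16 11 7 8 13 4 9 18 5 17
j=9: 5≤17, i=8, swap(8,9) ⇒ 15 16 11 7 8 13 4 9 5 18 17
(after j=9) a = 15 16 11 7 8 13 4 9 5 18 17

15 16 11 7 8 13 4 9 5 18 17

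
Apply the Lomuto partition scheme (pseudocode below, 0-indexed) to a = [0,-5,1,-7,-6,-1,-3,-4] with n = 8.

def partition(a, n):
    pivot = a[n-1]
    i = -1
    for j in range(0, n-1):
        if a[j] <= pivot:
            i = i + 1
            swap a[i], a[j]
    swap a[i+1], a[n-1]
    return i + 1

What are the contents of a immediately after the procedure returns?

pivot=-4, i=-1
j=0: 0>-4, skip
j=1: -5≤-4, i=0, swap(0,1) ⇒ [-5,0,1,-7,-6,-1,-3,-4]
j=2: 1>-4, skip
j=3: -7≤-4, i=1, swap(1,3) ⇒ [-5,-7,1,0,-6,-1,-3,-4]
j=4: -6≤-4, i=2, swap(2,4) ⇒ [-5,-7,-6,0,1,-1,-3,-4]
j=5: -1>-4, skip
j=6: -3>-4, skip
swap(3,7) ⇒ [-5,-7,-6,-4,1,-1,-3,0]; return 3

[-5,-7,-6,-4,1,-1,-3,0]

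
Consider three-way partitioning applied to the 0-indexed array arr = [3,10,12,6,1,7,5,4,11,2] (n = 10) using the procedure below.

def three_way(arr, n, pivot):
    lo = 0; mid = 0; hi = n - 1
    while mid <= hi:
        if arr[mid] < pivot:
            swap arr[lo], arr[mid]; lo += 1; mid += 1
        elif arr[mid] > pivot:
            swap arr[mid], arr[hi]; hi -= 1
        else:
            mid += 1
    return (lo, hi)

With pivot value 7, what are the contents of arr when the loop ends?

[3,2,4,6,1,5,7,11,12,10]

pivot = 7; lo=0, mid=0, hi=9
arr[mid]=3<7: swap arr[0],arr[0]; lo=1,mid=1 → [3,10,12,6,1,7,5,4,11,2]
arr[mid]=10>7: swap arr[1],arr[9]; hi=8 → [3,2,12,6,1,7,5,4,11,10]
arr[mid]=2<7: swap arr[1],arr[1]; lo=2,mid=2 → [3,2,12,6,1,7,5,4,11,10]
arr[mid]=12>7: swap arr[2],arr[8]; hi=7 → [3,2,11,6,1,7,5,4,12,10]
arr[mid]=11>7: swap arr[2],arr[7]; hi=6 → [3,2,4,6,1,7,5,11,12,10]
arr[mid]=4<7: swap arr[2],arr[2]; lo=3,mid=3 → [3,2,4,6,1,7,5,11,12,10]
arr[mid]=6<7: swap arr[3],arr[3]; lo=4,mid=4 → [3,2,4,6,1,7,5,11,12,10]
arr[mid]=1<7: swap arr[4],arr[4]; lo=5,mid=5 → [3,2,4,6,1,7,5,11,12,10]
arr[mid]=7=7: mid=6
arr[mid]=5<7: swap arr[5],arr[6]; lo=6,mid=7 → [3,2,4,6,1,5,7,11,12,10]
end: lo=6, hi=6; arr = [3,2,4,6,1,5,7,11,12,10]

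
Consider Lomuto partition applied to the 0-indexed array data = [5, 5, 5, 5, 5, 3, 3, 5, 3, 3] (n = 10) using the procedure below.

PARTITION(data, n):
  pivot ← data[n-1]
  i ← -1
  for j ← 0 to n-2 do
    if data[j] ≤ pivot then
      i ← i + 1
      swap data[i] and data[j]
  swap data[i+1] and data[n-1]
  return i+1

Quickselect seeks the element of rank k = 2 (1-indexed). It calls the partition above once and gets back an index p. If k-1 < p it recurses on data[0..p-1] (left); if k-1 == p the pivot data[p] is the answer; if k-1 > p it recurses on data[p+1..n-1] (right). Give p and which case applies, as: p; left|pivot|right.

pivot=3, i=-1
j=0: 5>3, skip
j=1: 5>3, skip
j=2: 5>3, skip
j=3: 5>3, skip
j=4: 5>3, skip
j=5: 3≤3, i=0, swap(0,5) ⇒ [3, 5, 5, 5, 5, 5, 3, 5, 3, 3]
j=6: 3≤3, i=1, swap(1,6) ⇒ [3, 3, 5, 5, 5, 5, 5, 5, 3, 3]
j=7: 5>3, skip
j=8: 3≤3, i=2, swap(2,8) ⇒ [3, 3, 3, 5, 5, 5, 5, 5, 5, 3]
swap(3,9) ⇒ [3, 3, 3, 3, 5, 5, 5, 5, 5, 5]; return 3
p = 3; k-1 = 1 < 3 ⇒ left

3; left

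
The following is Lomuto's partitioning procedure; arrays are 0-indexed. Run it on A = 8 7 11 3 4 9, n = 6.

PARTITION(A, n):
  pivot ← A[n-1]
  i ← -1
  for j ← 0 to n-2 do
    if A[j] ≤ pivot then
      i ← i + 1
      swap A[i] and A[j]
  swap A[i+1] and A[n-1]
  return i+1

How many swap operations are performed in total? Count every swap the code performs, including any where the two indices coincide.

5

pivot = A[5] = 9; i = -1
j=0: A[0]=8 ≤ 9 → i=0, swap A[0],A[0] (no change) → 8 7 11 3 4 9
j=1: A[1]=7 ≤ 9 → i=1, swap A[1],A[1] (no change) → 8 7 11 3 4 9
j=2: A[2]=11 > 9 → no swap
j=3: A[3]=3 ≤ 9 → i=2, swap A[2],A[3] → 8 7 3 11 4 9
j=4: A[4]=4 ≤ 9 → i=3, swap A[3],A[4] → 8 7 3 4 11 9
final swap A[4],A[5] → 8 7 3 4 9 11; return 4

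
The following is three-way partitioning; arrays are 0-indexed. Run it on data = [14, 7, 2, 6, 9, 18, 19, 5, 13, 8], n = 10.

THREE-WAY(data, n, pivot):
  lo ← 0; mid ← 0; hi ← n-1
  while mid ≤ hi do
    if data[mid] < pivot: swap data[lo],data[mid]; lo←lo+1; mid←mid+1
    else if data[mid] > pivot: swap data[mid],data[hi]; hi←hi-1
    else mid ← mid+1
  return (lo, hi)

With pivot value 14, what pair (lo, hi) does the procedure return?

(7, 7)

lo=0 mid=0 hi=9
14=14: mid=1
7<14: swap(0,1), lo=1 mid=2 ⇒ [7, 14, 2, 6, 9, 18, 19, 5, 13, 8]
2<14: swap(1,2), lo=2 mid=3 ⇒ [7, 2, 14, 6, 9, 18, 19, 5, 13, 8]
6<14: swap(2,3), lo=3 mid=4 ⇒ [7, 2, 6, 14, 9, 18, 19, 5, 13, 8]
9<14: swap(3,4), lo=4 mid=5 ⇒ [7, 2, 6, 9, 14, 18, 19, 5, 13, 8]
18>14: swap(5,9), hi=8 ⇒ [7, 2, 6, 9, 14, 8, 19, 5, 13, 18]
8<14: swap(4,5), lo=5 mid=6 ⇒ [7, 2, 6, 9, 8, 14, 19, 5, 13, 18]
19>14: swap(6,8), hi=7 ⇒ [7, 2, 6, 9, 8, 14, 13, 5, 19, 18]
13<14: swap(5,6), lo=6 mid=7 ⇒ [7, 2, 6, 9, 8, 13, 14, 5, 19, 18]
5<14: swap(6,7), lo=7 mid=8 ⇒ [7, 2, 6, 9, 8, 13, 5, 14, 19, 18]
done. lo=7 hi=7; data=[7, 2, 6, 9, 8, 13, 5, 14, 19, 18]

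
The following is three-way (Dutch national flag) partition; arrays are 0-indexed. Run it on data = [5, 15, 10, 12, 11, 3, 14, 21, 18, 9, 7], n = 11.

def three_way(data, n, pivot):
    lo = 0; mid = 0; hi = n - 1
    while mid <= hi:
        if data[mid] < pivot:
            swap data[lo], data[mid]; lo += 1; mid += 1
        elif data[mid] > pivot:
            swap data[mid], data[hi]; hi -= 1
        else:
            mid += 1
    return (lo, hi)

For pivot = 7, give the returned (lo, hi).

pivot = 7; lo=0, mid=0, hi=10
data[mid]=5<7: swap data[0],data[0]; lo=1,mid=1 → [5, 15, 10, 12, 11, 3, 14, 21, 18, 9, 7]
data[mid]=15>7: swap data[1],data[10]; hi=9 → [5, 7, 10, 12, 11, 3, 14, 21, 18, 9, 15]
data[mid]=7=7: mid=2
data[mid]=10>7: swap data[2],data[9]; hi=8 → [5, 7, 9, 12, 11, 3, 14, 21, 18, 10, 15]
data[mid]=9>7: swap data[2],data[8]; hi=7 → [5, 7, 18, 12, 11, 3, 14, 21, 9, 10, 15]
data[mid]=18>7: swap data[2],data[7]; hi=6 → [5, 7, 21, 12, 11, 3, 14, 18, 9, 10, 15]
data[mid]=21>7: swap data[2],data[6]; hi=5 → [5, 7, 14, 12, 11, 3, 21, 18, 9, 10, 15]
data[mid]=14>7: swap data[2],data[5]; hi=4 → [5, 7, 3, 12, 11, 14, 21, 18, 9, 10, 15]
data[mid]=3<7: swap data[1],data[2]; lo=2,mid=3 → [5, 3, 7, 12, 11, 14, 21, 18, 9, 10, 15]
data[mid]=12>7: swap data[3],data[4]; hi=3 → [5, 3, 7, 11, 12, 14, 21, 18, 9, 10, 15]
data[mid]=11>7: swap data[3],data[3]; hi=2 → [5, 3, 7, 11, 12, 14, 21, 18, 9, 10, 15]
end: lo=2, hi=2; data = [5, 3, 7, 11, 12, 14, 21, 18, 9, 10, 15]

(2, 2)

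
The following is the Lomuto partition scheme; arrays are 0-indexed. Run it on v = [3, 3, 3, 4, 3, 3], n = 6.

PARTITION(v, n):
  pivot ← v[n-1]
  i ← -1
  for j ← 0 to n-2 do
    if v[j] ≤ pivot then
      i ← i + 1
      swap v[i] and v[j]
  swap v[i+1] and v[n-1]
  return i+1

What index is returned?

pivot=3, i=-1
j=0: 3≤3, i=0, swap(0,0) ⇒ [3, 3, 3, 4, 3, 3]
j=1: 3≤3, i=1, swap(1,1) ⇒ [3, 3, 3, 4, 3, 3]
j=2: 3≤3, i=2, swap(2,2) ⇒ [3, 3, 3, 4, 3, 3]
j=3: 4>3, skip
j=4: 3≤3, i=3, swap(3,4) ⇒ [3, 3, 3, 3, 4, 3]
swap(4,5) ⇒ [3, 3, 3, 3, 3, 4]; return 4

4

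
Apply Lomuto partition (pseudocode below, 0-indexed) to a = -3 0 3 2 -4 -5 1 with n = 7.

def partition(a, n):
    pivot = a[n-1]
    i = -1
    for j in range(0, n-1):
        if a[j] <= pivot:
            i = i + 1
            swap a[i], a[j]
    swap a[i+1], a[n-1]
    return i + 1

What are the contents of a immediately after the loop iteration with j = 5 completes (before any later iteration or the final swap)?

-3 0 -4 -5 3 2 1

pivot = a[6] = 1; i = -1
j=0: a[0]=-3 ≤ 1 → i=0, swap a[0],a[0] (no change) → -3 0 3 2 -4 -5 1
j=1: a[1]=0 ≤ 1 → i=1, swap a[1],a[1] (no change) → -3 0 3 2 -4 -5 1
j=2: a[2]=3 > 1 → no swap
j=3: a[3]=2 > 1 → no swap
j=4: a[4]=-4 ≤ 1 → i=2, swap a[2],a[4] → -3 0 -4 2 3 -5 1
j=5: a[5]=-5 ≤ 1 → i=3, swap a[3],a[5] → -3 0 -4 -5 3 2 1
(after j=5) a = -3 0 -4 -5 3 2 1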